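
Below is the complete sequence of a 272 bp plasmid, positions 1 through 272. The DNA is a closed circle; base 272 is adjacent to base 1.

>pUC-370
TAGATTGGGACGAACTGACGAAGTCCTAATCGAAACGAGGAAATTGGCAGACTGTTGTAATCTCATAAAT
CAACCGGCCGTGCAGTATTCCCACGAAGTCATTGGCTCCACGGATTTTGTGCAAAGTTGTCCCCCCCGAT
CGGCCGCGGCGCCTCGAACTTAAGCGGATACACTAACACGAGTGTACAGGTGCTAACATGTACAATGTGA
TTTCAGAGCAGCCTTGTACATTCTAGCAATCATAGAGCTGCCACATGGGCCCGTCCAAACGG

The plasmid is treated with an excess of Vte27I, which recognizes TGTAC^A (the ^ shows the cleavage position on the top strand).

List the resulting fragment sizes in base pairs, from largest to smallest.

Vte27I sites (TGTACA) start at positions 183, 199, 225.
Vte27I cuts after base 5 of each site (before the last base), so after positions 187, 203, 229.
Circular molecule, 3 cuts → 3 fragments:
  188–203 → 16 bp
  204–229 → 26 bp
  230–272 then 1–187 → 43 + 187 = 230 bp
Sorted largest to smallest: 230, 26, 16 bp.

230, 26, 16 bp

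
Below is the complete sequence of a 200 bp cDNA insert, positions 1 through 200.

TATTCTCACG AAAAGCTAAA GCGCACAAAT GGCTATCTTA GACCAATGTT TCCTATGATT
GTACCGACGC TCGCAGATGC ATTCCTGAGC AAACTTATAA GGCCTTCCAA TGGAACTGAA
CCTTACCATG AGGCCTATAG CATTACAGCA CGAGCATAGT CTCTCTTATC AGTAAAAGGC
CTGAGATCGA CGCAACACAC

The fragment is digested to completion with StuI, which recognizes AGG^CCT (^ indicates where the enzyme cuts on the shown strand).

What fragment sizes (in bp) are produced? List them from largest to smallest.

StuI sites (AGGCCT) start at positions 100, 131, 177.
StuI cuts after base 3 of each site, so after positions 102, 133, 179.
Linear molecule, 3 cuts → 4 fragments:
  1–102 → 102 bp
  103–133 → 31 bp
  134–179 → 46 bp
  180–200 → 21 bp
Sorted largest to smallest: 102, 46, 31, 21 bp.

102, 46, 31, 21 bp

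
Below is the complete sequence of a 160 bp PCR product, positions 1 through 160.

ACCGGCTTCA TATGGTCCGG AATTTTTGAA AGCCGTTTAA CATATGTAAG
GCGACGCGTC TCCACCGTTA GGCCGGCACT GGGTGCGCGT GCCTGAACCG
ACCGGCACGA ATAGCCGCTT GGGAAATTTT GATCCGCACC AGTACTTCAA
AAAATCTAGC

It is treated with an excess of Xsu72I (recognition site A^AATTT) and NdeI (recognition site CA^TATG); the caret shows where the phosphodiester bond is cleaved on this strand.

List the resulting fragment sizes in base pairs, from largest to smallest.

82, 36, 32, 10 bp

The Xsu72I site (AAATTT) starts at position 124.
Xsu72I cuts after the first base of each site, so after position 124.
NdeI sites (CATATG) start at positions 9, 41.
NdeI cuts after base 2 of each site, so after positions 10, 42.
Combined cut positions: 10, 42, 124.
Linear molecule, 3 cuts → 4 fragments:
  1–10 → 10 bp
  11–42 → 32 bp
  43–124 → 82 bp
  125–160 → 36 bp
Sorted largest to smallest: 82, 36, 32, 10 bp.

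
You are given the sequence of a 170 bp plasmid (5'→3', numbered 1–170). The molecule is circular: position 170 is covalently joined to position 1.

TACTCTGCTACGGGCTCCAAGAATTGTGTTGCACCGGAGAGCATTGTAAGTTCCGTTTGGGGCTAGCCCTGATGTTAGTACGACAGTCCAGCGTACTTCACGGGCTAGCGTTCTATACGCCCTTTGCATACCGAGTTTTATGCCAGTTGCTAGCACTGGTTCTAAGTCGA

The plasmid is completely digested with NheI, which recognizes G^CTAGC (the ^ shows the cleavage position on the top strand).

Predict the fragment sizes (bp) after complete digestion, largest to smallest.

83, 45, 42 bp

NheI sites (GCTAGC) start at positions 62, 104, 149.
NheI cuts after the first base of each site, so after positions 62, 104, 149.
Circular molecule, 3 cuts → 3 fragments:
  63–104 → 42 bp
  105–149 → 45 bp
  150–170 then 1–62 → 21 + 62 = 83 bp
Sorted largest to smallest: 83, 45, 42 bp.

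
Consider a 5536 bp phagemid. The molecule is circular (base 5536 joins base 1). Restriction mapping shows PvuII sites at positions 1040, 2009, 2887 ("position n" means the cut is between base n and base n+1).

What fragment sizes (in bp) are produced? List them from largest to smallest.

3689, 969, 878 bp

Circular molecule, 3 cuts → 3 fragments:
  2009 − 1040 = 969 bp
  2887 − 2009 = 878 bp
  wrap: 5536 − 2887 + 1040 = 3689 bp
Sorted largest to smallest: 3689, 969, 878 bp.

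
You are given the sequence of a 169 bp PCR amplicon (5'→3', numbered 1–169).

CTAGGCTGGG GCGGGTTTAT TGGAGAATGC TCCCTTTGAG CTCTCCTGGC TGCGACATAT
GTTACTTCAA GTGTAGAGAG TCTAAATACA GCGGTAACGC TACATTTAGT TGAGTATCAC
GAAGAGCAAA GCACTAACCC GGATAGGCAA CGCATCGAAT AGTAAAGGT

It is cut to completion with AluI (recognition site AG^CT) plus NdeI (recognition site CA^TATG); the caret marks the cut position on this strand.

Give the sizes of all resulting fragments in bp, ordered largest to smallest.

112, 40, 17 bp

The AluI site (AGCT) starts at position 39.
AluI cuts after base 2 of each site, so after position 40.
The NdeI site (CATATG) starts at position 56.
NdeI cuts after base 2 of each site, so after position 57.
Combined cut positions: 40, 57.
Linear molecule, 2 cuts → 3 fragments:
  1–40 → 40 bp
  41–57 → 17 bp
  58–169 → 112 bp
Sorted largest to smallest: 112, 40, 17 bp.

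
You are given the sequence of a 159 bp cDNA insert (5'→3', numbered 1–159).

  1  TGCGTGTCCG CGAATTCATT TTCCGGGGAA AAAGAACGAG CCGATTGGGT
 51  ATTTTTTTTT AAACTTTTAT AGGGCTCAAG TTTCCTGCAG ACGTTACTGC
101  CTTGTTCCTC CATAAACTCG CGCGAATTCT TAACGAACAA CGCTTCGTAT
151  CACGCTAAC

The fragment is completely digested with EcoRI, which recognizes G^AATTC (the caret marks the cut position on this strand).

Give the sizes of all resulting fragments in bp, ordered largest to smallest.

112, 35, 12 bp

EcoRI sites (GAATTC) start at positions 12, 124.
EcoRI cuts after the first base of each site, so after positions 12, 124.
Linear molecule, 2 cuts → 3 fragments:
  1–12 → 12 bp
  13–124 → 112 bp
  125–159 → 35 bp
Sorted largest to smallest: 112, 35, 12 bp.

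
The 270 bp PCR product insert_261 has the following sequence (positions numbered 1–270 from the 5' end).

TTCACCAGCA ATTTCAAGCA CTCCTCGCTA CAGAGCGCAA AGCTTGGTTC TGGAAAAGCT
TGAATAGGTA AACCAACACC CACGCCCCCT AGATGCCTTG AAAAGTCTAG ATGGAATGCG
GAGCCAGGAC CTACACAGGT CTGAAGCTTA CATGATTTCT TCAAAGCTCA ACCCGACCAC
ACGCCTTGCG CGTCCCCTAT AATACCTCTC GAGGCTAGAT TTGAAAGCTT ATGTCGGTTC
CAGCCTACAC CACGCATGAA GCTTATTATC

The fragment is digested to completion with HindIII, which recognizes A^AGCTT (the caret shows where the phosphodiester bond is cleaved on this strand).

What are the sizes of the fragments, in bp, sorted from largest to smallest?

HindIII sites (AAGCTT) start at positions 40, 56, 144, 225, 259.
HindIII cuts after the first base of each site, so after positions 40, 56, 144, 225, 259.
Linear molecule, 5 cuts → 6 fragments:
  1–40 → 40 bp
  41–56 → 16 bp
  57–144 → 88 bp
  145–225 → 81 bp
  226–259 → 34 bp
  260–270 → 11 bp
Sorted largest to smallest: 88, 81, 40, 34, 16, 11 bp.

88, 81, 40, 34, 16, 11 bp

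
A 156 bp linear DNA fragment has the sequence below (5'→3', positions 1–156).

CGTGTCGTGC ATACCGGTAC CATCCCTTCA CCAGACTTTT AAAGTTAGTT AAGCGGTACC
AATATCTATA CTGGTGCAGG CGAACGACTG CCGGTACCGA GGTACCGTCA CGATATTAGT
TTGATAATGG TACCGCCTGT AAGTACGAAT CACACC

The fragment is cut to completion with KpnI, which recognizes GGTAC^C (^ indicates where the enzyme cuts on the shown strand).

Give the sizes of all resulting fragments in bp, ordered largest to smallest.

39, 38, 28, 23, 20, 8 bp

KpnI sites (GGTACC) start at positions 16, 55, 93, 101, 129.
KpnI cuts after base 5 of each site (before the last base), so after positions 20, 59, 97, 105, 133.
Linear molecule, 5 cuts → 6 fragments:
  1–20 → 20 bp
  21–59 → 39 bp
  60–97 → 38 bp
  98–105 → 8 bp
  106–133 → 28 bp
  134–156 → 23 bp
Sorted largest to smallest: 39, 38, 28, 23, 20, 8 bp.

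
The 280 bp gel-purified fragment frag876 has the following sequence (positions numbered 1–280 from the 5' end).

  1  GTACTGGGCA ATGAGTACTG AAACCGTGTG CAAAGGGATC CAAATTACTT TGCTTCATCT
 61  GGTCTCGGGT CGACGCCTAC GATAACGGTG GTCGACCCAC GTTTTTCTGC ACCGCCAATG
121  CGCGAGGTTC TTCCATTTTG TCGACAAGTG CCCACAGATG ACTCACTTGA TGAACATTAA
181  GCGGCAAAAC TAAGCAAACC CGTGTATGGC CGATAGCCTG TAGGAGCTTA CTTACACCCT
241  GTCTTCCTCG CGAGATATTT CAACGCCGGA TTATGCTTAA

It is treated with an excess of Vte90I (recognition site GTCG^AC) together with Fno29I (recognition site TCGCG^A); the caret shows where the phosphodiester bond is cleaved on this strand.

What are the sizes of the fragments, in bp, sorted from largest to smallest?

109, 72, 49, 28, 22 bp

Vte90I sites (GTCGAC) start at positions 69, 91, 140.
Vte90I cuts after base 4 of each site, so after positions 72, 94, 143.
The Fno29I site (TCGCGA) starts at position 248.
Fno29I cuts after base 5 of each site (before the last base), so after position 252.
Combined cut positions: 72, 94, 143, 252.
Linear molecule, 4 cuts → 5 fragments:
  1–72 → 72 bp
  73–94 → 22 bp
  95–143 → 49 bp
  144–252 → 109 bp
  253–280 → 28 bp
Sorted largest to smallest: 109, 72, 49, 28, 22 bp.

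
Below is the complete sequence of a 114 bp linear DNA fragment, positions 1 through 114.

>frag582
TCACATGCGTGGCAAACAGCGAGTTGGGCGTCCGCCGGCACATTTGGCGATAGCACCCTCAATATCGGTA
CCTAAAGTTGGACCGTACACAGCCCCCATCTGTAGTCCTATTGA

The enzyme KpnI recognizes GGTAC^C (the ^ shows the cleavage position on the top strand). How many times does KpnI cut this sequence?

1

GGTACC occurs starting at position 67.
KpnI cuts at 1 site.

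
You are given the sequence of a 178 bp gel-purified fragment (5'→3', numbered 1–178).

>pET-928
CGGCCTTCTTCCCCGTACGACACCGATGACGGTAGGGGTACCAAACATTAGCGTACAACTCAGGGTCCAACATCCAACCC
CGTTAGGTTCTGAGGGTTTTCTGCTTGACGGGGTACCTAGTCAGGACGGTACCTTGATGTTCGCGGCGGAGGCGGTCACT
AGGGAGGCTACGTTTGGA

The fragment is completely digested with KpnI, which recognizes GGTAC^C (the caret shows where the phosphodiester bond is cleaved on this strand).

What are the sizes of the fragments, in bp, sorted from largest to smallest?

75, 46, 41, 16 bp

KpnI sites (GGTACC) start at positions 37, 112, 128.
KpnI cuts after base 5 of each site (before the last base), so after positions 41, 116, 132.
Linear molecule, 3 cuts → 4 fragments:
  1–41 → 41 bp
  42–116 → 75 bp
  117–132 → 16 bp
  133–178 → 46 bp
Sorted largest to smallest: 75, 46, 41, 16 bp.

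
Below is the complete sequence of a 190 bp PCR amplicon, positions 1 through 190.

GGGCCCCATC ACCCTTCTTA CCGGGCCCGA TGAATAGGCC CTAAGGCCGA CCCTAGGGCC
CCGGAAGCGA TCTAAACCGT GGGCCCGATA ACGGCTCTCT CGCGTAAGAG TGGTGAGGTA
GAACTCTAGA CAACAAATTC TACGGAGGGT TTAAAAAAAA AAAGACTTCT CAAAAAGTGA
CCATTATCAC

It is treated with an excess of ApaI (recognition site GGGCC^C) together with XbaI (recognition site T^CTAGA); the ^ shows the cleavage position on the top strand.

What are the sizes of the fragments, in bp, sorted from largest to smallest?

65, 40, 33, 25, 22, 5 bp

ApaI sites (GGGCCC) start at positions 1, 23, 56, 81.
ApaI cuts after base 5 of each site (before the last base), so after positions 5, 27, 60, 85.
The XbaI site (TCTAGA) starts at position 125.
XbaI cuts after the first base of each site, so after position 125.
Combined cut positions: 5, 27, 60, 85, 125.
Linear molecule, 5 cuts → 6 fragments:
  1–5 → 5 bp
  6–27 → 22 bp
  28–60 → 33 bp
  61–85 → 25 bp
  86–125 → 40 bp
  126–190 → 65 bp
Sorted largest to smallest: 65, 40, 33, 25, 22, 5 bp.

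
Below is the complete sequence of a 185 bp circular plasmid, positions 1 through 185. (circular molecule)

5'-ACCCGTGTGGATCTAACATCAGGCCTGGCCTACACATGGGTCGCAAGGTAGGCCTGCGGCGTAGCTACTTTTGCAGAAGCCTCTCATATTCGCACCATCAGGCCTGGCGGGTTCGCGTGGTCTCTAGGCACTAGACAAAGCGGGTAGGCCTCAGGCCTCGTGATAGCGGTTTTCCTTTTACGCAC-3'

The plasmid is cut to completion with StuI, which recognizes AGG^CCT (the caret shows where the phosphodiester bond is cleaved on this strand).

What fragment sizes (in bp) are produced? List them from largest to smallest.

StuI sites (AGGCCT) start at positions 21, 50, 100, 146, 153.
StuI cuts after base 3 of each site, so after positions 23, 52, 102, 148, 155.
Circular molecule, 5 cuts → 5 fragments:
  24–52 → 29 bp
  53–102 → 50 bp
  103–148 → 46 bp
  149–155 → 7 bp
  156–185 then 1–23 → 30 + 23 = 53 bp
Sorted largest to smallest: 53, 50, 46, 29, 7 bp.

53, 50, 46, 29, 7 bp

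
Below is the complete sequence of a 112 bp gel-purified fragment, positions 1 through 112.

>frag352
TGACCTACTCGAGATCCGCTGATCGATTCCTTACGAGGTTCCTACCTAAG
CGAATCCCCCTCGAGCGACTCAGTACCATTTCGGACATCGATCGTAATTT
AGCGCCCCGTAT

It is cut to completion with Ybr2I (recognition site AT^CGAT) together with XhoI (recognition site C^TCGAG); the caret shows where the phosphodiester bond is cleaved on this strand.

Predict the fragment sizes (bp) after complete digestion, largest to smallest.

37, 28, 24, 15, 8 bp

Ybr2I sites (ATCGAT) start at positions 22, 87.
Ybr2I cuts after base 2 of each site, so after positions 23, 88.
XhoI sites (CTCGAG) start at positions 8, 60.
XhoI cuts after the first base of each site, so after positions 8, 60.
Combined cut positions: 8, 23, 60, 88.
Linear molecule, 4 cuts → 5 fragments:
  1–8 → 8 bp
  9–23 → 15 bp
  24–60 → 37 bp
  61–88 → 28 bp
  89–112 → 24 bp
Sorted largest to smallest: 37, 28, 24, 15, 8 bp.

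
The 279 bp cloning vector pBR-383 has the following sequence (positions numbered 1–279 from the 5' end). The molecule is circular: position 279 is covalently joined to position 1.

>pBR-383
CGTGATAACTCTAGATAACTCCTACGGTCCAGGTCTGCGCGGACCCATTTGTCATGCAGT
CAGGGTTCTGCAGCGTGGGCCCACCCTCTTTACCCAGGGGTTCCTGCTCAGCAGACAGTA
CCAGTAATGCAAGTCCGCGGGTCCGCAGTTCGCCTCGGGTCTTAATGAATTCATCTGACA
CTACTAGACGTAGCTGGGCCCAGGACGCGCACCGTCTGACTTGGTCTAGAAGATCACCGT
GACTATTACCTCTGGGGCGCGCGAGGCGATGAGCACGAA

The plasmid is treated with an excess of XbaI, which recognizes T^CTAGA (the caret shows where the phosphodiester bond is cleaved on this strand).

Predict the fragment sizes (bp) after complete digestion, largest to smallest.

XbaI sites (TCTAGA) start at positions 10, 225.
XbaI cuts after the first base of each site, so after positions 10, 225.
Circular molecule, 2 cuts → 2 fragments:
  11–225 → 215 bp
  226–279 then 1–10 → 54 + 10 = 64 bp
Sorted largest to smallest: 215, 64 bp.

215, 64 bp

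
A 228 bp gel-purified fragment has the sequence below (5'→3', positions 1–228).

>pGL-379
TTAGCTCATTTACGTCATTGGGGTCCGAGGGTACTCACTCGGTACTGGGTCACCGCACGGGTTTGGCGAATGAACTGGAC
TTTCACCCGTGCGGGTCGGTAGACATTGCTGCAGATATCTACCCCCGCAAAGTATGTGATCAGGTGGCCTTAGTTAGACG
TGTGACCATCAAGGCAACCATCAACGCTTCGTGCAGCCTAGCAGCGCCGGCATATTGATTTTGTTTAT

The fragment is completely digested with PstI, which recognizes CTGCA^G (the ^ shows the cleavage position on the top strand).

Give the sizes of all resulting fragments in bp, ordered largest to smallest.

115, 113 bp

The PstI site (CTGCAG) starts at position 109.
PstI cuts after base 5 of each site (before the last base), so after position 113.
Linear molecule, 1 cut → 2 fragments:
  1–113 → 113 bp
  114–228 → 115 bp
Sorted largest to smallest: 115, 113 bp.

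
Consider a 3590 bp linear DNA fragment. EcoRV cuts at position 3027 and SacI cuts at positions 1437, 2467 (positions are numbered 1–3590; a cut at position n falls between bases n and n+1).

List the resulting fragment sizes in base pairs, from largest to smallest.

1437, 1030, 563, 560 bp

Combined cut positions (sorted): 1437, 2467, 3027.
Linear molecule, 3 cuts → 4 fragments:
  1437 − 0 = 1437 bp
  2467 − 1437 = 1030 bp
  3027 − 2467 = 560 bp
  3590 − 3027 = 563 bp
Sorted largest to smallest: 1437, 1030, 563, 560 bp.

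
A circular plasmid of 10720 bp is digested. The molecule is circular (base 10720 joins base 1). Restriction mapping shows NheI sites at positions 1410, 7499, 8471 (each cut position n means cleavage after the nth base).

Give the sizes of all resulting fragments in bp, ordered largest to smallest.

6089, 3659, 972 bp

Circular molecule, 3 cuts → 3 fragments:
  7499 − 1410 = 6089 bp
  8471 − 7499 = 972 bp
  wrap: 10720 − 8471 + 1410 = 3659 bp
Sorted largest to smallest: 6089, 3659, 972 bp.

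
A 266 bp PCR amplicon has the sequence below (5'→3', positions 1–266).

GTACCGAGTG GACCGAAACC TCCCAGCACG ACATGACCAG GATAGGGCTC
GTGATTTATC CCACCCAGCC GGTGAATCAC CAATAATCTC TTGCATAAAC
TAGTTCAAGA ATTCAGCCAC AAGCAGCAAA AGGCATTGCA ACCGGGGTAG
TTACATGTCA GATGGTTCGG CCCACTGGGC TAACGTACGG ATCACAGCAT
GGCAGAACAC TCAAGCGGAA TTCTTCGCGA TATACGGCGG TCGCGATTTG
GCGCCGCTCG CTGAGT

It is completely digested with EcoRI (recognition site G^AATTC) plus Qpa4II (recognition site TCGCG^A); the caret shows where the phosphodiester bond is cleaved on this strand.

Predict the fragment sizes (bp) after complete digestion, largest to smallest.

EcoRI sites (GAATTC) start at positions 109, 218.
EcoRI cuts after the first base of each site, so after positions 109, 218.
Qpa4II sites (TCGCGA) start at positions 225, 241.
Qpa4II cuts after base 5 of each site (before the last base), so after positions 229, 245.
Combined cut positions: 109, 218, 229, 245.
Linear molecule, 4 cuts → 5 fragments:
  1–109 → 109 bp
  110–218 → 109 bp
  219–229 → 11 bp
  230–245 → 16 bp
  246–266 → 21 bp
Sorted largest to smallest: 109, 109, 21, 16, 11 bp.

109, 109, 21, 16, 11 bp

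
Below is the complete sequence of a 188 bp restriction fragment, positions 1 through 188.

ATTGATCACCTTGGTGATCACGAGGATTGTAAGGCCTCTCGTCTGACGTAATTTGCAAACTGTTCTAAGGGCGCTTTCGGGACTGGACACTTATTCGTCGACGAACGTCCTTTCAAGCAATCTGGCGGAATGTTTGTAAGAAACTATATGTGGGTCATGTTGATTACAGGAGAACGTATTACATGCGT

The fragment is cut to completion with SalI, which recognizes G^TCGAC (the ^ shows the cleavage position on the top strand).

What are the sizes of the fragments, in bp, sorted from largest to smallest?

The SalI site (GTCGAC) starts at position 97.
SalI cuts after the first base of each site, so after position 97.
Linear molecule, 1 cut → 2 fragments:
  1–97 → 97 bp
  98–188 → 91 bp
Sorted largest to smallest: 97, 91 bp.

97, 91 bp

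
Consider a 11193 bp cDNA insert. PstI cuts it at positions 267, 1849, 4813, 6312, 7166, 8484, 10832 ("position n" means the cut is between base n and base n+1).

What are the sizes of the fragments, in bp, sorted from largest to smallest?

2964, 2348, 1582, 1499, 1318, 854, 361, 267 bp

Linear molecule, 7 cuts → 8 fragments:
  267 − 0 = 267 bp
  1849 − 267 = 1582 bp
  4813 − 1849 = 2964 bp
  6312 − 4813 = 1499 bp
  7166 − 6312 = 854 bp
  8484 − 7166 = 1318 bp
  10832 − 8484 = 2348 bp
  11193 − 10832 = 361 bp
Sorted largest to smallest: 2964, 2348, 1582, 1499, 1318, 854, 361, 267 bp.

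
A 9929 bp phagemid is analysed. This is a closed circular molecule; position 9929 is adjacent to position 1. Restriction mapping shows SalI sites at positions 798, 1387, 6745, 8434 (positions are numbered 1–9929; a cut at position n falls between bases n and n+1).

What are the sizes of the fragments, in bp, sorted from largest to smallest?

Circular molecule, 4 cuts → 4 fragments:
  1387 − 798 = 589 bp
  6745 − 1387 = 5358 bp
  8434 − 6745 = 1689 bp
  wrap: 9929 − 8434 + 798 = 2293 bp
Sorted largest to smallest: 5358, 2293, 1689, 589 bp.

5358, 2293, 1689, 589 bp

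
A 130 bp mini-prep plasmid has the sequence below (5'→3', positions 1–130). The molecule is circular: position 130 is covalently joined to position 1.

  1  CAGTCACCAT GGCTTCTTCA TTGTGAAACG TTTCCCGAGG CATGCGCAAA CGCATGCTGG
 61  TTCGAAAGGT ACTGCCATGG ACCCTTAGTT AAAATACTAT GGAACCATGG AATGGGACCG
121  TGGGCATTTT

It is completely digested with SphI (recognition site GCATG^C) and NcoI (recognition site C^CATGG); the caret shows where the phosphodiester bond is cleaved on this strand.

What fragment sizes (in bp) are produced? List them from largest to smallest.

37, 32, 30, 19, 12 bp

SphI sites (GCATGC) start at positions 40, 52.
SphI cuts after base 5 of each site (before the last base), so after positions 44, 56.
NcoI sites (CCATGG) start at positions 7, 75, 105.
NcoI cuts after the first base of each site, so after positions 7, 75, 105.
Combined cut positions: 7, 44, 56, 75, 105.
Circular molecule, 5 cuts → 5 fragments:
  8–44 → 37 bp
  45–56 → 12 bp
  57–75 → 19 bp
  76–105 → 30 bp
  106–130 then 1–7 → 25 + 7 = 32 bp
Sorted largest to smallest: 37, 32, 30, 19, 12 bp.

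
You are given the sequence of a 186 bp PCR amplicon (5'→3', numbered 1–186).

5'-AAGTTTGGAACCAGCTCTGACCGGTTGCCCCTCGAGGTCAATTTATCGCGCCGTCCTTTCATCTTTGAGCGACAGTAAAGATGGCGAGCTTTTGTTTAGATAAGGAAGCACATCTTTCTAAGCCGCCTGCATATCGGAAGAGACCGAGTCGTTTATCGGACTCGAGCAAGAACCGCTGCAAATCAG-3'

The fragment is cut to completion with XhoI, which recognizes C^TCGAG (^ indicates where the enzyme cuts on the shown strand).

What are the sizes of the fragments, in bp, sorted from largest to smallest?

XhoI sites (CTCGAG) start at positions 31, 161.
XhoI cuts after the first base of each site, so after positions 31, 161.
Linear molecule, 2 cuts → 3 fragments:
  1–31 → 31 bp
  32–161 → 130 bp
  162–186 → 25 bp
Sorted largest to smallest: 130, 31, 25 bp.

130, 31, 25 bp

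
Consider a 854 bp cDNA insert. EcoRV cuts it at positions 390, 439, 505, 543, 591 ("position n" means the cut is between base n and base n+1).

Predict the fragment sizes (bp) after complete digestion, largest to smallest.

Linear molecule, 5 cuts → 6 fragments:
  390 − 0 = 390 bp
  439 − 390 = 49 bp
  505 − 439 = 66 bp
  543 − 505 = 38 bp
  591 − 543 = 48 bp
  854 − 591 = 263 bp
Sorted largest to smallest: 390, 263, 66, 49, 48, 38 bp.

390, 263, 66, 49, 48, 38 bp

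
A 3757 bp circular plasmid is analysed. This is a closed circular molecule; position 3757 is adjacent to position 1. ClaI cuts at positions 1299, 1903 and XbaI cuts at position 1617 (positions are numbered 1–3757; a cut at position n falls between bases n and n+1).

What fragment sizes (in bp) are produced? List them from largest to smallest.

3153, 318, 286 bp

Combined cut positions (sorted): 1299, 1617, 1903.
Circular molecule, 3 cuts → 3 fragments:
  1617 − 1299 = 318 bp
  1903 − 1617 = 286 bp
  wrap: 3757 − 1903 + 1299 = 3153 bp
Sorted largest to smallest: 3153, 318, 286 bp.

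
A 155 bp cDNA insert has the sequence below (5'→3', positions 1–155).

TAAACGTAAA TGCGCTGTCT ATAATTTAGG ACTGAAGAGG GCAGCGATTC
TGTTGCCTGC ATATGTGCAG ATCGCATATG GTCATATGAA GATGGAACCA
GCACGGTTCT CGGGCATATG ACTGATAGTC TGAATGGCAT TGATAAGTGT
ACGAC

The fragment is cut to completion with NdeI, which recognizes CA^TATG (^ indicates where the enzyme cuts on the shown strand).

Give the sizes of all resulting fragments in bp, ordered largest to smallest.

NdeI sites (CATATG) start at positions 60, 75, 83, 115.
NdeI cuts after base 2 of each site, so after positions 61, 76, 84, 116.
Linear molecule, 4 cuts → 5 fragments:
  1–61 → 61 bp
  62–76 → 15 bp
  77–84 → 8 bp
  85–116 → 32 bp
  117–155 → 39 bp
Sorted largest to smallest: 61, 39, 32, 15, 8 bp.

61, 39, 32, 15, 8 bp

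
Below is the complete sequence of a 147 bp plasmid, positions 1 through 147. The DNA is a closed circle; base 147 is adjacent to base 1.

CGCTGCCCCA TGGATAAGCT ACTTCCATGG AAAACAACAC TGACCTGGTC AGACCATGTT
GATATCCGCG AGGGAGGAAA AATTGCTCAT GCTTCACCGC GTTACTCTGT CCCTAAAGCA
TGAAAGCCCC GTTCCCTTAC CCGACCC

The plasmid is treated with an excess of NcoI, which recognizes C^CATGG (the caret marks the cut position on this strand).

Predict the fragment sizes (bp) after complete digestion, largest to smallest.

130, 17 bp

NcoI sites (CCATGG) start at positions 8, 25.
NcoI cuts after the first base of each site, so after positions 8, 25.
Circular molecule, 2 cuts → 2 fragments:
  9–25 → 17 bp
  26–147 then 1–8 → 122 + 8 = 130 bp
Sorted largest to smallest: 130, 17 bp.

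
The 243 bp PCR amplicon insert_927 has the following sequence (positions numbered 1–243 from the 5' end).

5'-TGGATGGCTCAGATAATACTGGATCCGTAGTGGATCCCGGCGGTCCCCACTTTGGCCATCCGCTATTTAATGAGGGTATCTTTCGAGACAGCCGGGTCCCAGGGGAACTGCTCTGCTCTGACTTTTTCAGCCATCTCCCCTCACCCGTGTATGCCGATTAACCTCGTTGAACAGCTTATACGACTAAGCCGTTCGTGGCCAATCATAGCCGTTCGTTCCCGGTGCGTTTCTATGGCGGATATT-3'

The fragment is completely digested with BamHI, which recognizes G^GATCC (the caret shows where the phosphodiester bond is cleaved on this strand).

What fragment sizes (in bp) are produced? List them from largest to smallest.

211, 21, 11 bp

BamHI sites (GGATCC) start at positions 21, 32.
BamHI cuts after the first base of each site, so after positions 21, 32.
Linear molecule, 2 cuts → 3 fragments:
  1–21 → 21 bp
  22–32 → 11 bp
  33–243 → 211 bp
Sorted largest to smallest: 211, 21, 11 bp.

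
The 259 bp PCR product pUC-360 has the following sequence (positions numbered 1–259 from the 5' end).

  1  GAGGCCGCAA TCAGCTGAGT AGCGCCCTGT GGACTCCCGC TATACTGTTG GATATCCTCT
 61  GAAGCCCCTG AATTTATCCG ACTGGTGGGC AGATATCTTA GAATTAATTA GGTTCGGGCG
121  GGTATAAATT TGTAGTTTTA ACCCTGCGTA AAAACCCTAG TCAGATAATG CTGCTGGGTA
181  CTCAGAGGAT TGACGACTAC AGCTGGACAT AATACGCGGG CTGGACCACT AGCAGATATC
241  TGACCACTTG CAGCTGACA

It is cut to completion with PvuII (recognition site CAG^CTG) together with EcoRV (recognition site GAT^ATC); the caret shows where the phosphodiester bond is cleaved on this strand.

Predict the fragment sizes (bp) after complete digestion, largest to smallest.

PvuII sites (CAGCTG) start at positions 12, 200, 251.
PvuII cuts after base 3 of each site, so after positions 14, 202, 253.
EcoRV sites (GATATC) start at positions 51, 92, 235.
EcoRV cuts after base 3 of each site, so after positions 53, 94, 237.
Combined cut positions: 14, 53, 94, 202, 237, 253.
Linear molecule, 6 cuts → 7 fragments:
  1–14 → 14 bp
  15–53 → 39 bp
  54–94 → 41 bp
  95–202 → 108 bp
  203–237 → 35 bp
  238–253 → 16 bp
  254–259 → 6 bp
Sorted largest to smallest: 108, 41, 39, 35, 16, 14, 6 bp.

108, 41, 39, 35, 16, 14, 6 bp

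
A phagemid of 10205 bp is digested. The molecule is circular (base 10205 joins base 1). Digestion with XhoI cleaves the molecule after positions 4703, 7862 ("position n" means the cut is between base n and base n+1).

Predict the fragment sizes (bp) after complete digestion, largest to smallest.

7046, 3159 bp

Circular molecule, 2 cuts → 2 fragments:
  7862 − 4703 = 3159 bp
  wrap: 10205 − 7862 + 4703 = 7046 bp
Sorted largest to smallest: 7046, 3159 bp.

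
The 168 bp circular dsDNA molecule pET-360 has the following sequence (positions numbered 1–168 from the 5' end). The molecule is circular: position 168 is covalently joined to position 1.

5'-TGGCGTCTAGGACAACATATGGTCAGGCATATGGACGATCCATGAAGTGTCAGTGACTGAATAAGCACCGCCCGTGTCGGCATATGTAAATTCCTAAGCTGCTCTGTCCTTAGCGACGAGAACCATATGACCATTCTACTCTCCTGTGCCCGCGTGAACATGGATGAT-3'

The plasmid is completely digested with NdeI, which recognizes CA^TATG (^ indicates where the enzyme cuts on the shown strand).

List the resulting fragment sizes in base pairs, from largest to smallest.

NdeI sites (CATATG) start at positions 16, 28, 81, 124.
NdeI cuts after base 2 of each site, so after positions 17, 29, 82, 125.
Circular molecule, 4 cuts → 4 fragments:
  18–29 → 12 bp
  30–82 → 53 bp
  83–125 → 43 bp
  126–168 then 1–17 → 43 + 17 = 60 bp
Sorted largest to smallest: 60, 53, 43, 12 bp.

60, 53, 43, 12 bp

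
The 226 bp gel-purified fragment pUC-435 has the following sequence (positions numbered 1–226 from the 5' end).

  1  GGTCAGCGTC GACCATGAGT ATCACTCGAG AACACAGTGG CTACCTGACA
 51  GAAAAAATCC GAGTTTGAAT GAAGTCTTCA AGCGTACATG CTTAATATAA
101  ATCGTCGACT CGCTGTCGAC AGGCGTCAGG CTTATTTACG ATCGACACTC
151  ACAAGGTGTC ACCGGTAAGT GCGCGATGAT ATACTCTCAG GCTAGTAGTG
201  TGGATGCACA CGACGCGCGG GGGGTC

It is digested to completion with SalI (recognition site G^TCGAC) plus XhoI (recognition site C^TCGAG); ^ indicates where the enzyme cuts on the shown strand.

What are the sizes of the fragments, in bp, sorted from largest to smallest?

111, 79, 17, 11, 8 bp

SalI sites (GTCGAC) start at positions 8, 104, 115.
SalI cuts after the first base of each site, so after positions 8, 104, 115.
The XhoI site (CTCGAG) starts at position 25.
XhoI cuts after the first base of each site, so after position 25.
Combined cut positions: 8, 25, 104, 115.
Linear molecule, 4 cuts → 5 fragments:
  1–8 → 8 bp
  9–25 → 17 bp
  26–104 → 79 bp
  105–115 → 11 bp
  116–226 → 111 bp
Sorted largest to smallest: 111, 79, 17, 11, 8 bp.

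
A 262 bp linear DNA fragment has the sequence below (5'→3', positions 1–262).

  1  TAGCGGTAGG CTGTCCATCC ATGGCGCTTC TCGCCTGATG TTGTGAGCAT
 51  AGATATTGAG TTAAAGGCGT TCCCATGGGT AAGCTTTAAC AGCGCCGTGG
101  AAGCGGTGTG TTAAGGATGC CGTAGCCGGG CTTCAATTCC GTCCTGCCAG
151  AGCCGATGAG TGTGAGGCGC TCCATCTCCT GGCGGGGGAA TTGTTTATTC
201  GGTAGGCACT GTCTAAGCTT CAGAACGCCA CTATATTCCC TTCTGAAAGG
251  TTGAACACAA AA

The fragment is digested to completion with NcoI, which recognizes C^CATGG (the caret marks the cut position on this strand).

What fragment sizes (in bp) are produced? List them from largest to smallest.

NcoI sites (CCATGG) start at positions 19, 73.
NcoI cuts after the first base of each site, so after positions 19, 73.
Linear molecule, 2 cuts → 3 fragments:
  1–19 → 19 bp
  20–73 → 54 bp
  74–262 → 189 bp
Sorted largest to smallest: 189, 54, 19 bp.

189, 54, 19 bp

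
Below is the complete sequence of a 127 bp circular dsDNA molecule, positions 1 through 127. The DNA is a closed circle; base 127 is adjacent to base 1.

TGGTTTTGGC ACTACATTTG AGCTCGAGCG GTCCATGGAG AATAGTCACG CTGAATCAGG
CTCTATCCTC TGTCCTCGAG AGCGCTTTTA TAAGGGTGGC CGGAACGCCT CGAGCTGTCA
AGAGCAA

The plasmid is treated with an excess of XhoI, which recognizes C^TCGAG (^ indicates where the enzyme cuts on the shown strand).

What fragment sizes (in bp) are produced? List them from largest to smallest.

52, 41, 34 bp

XhoI sites (CTCGAG) start at positions 23, 75, 109.
XhoI cuts after the first base of each site, so after positions 23, 75, 109.
Circular molecule, 3 cuts → 3 fragments:
  24–75 → 52 bp
  76–109 → 34 bp
  110–127 then 1–23 → 18 + 23 = 41 bp
Sorted largest to smallest: 52, 41, 34 bp.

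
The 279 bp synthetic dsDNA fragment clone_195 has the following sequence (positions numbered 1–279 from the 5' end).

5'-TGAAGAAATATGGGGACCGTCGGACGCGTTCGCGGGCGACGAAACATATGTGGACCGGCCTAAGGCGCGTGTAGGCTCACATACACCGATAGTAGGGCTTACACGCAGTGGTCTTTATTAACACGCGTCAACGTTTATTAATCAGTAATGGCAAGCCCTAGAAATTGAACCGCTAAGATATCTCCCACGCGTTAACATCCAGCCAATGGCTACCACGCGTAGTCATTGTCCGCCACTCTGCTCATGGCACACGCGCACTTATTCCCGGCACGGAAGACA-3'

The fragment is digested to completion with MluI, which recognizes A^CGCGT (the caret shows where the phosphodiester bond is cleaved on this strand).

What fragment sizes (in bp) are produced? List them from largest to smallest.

MluI sites (ACGCGT) start at positions 24, 123, 187, 215.
MluI cuts after the first base of each site, so after positions 24, 123, 187, 215.
Linear molecule, 4 cuts → 5 fragments:
  1–24 → 24 bp
  25–123 → 99 bp
  124–187 → 64 bp
  188–215 → 28 bp
  216–279 → 64 bp
Sorted largest to smallest: 99, 64, 64, 28, 24 bp.

99, 64, 64, 28, 24 bp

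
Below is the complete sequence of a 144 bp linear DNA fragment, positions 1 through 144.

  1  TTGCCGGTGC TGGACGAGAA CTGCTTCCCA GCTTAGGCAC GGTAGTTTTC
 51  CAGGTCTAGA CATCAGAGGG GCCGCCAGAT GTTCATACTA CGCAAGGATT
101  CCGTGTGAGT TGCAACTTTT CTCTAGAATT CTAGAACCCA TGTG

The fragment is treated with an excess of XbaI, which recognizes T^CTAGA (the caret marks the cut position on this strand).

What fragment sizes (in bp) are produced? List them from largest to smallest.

67, 55, 14, 8 bp

XbaI sites (TCTAGA) start at positions 55, 122, 130.
XbaI cuts after the first base of each site, so after positions 55, 122, 130.
Linear molecule, 3 cuts → 4 fragments:
  1–55 → 55 bp
  56–122 → 67 bp
  123–130 → 8 bp
  131–144 → 14 bp
Sorted largest to smallest: 67, 55, 14, 8 bp.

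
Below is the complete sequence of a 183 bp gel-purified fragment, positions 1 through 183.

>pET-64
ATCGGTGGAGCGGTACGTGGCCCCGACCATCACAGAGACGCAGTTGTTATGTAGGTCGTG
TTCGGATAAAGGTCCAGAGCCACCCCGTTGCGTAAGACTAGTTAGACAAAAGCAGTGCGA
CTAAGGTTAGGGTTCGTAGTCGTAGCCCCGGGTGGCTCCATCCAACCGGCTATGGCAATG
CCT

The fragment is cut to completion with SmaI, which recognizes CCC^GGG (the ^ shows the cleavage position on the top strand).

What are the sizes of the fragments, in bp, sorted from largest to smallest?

The SmaI site (CCCGGG) starts at position 147.
SmaI cuts after base 3 of each site, so after position 149.
Linear molecule, 1 cut → 2 fragments:
  1–149 → 149 bp
  150–183 → 34 bp
Sorted largest to smallest: 149, 34 bp.

149, 34 bp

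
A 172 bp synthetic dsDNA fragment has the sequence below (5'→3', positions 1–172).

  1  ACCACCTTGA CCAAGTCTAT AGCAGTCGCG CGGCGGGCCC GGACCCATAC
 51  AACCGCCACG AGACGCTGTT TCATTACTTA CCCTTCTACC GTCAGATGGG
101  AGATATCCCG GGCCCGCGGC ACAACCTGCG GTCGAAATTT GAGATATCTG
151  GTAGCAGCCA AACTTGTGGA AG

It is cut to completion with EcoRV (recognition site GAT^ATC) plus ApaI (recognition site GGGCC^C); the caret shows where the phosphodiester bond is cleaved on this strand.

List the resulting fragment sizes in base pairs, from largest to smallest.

65, 39, 31, 27, 10 bp

EcoRV sites (GATATC) start at positions 102, 143.
EcoRV cuts after base 3 of each site, so after positions 104, 145.
ApaI sites (GGGCCC) start at positions 35, 110.
ApaI cuts after base 5 of each site (before the last base), so after positions 39, 114.
Combined cut positions: 39, 104, 114, 145.
Linear molecule, 4 cuts → 5 fragments:
  1–39 → 39 bp
  40–104 → 65 bp
  105–114 → 10 bp
  115–145 → 31 bp
  146–172 → 27 bp
Sorted largest to smallest: 65, 39, 31, 27, 10 bp.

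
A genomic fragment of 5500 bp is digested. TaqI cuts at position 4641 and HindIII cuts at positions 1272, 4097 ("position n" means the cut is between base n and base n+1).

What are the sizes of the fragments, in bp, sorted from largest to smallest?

2825, 1272, 859, 544 bp

Combined cut positions (sorted): 1272, 4097, 4641.
Linear molecule, 3 cuts → 4 fragments:
  1272 − 0 = 1272 bp
  4097 − 1272 = 2825 bp
  4641 − 4097 = 544 bp
  5500 − 4641 = 859 bp
Sorted largest to smallest: 2825, 1272, 859, 544 bp.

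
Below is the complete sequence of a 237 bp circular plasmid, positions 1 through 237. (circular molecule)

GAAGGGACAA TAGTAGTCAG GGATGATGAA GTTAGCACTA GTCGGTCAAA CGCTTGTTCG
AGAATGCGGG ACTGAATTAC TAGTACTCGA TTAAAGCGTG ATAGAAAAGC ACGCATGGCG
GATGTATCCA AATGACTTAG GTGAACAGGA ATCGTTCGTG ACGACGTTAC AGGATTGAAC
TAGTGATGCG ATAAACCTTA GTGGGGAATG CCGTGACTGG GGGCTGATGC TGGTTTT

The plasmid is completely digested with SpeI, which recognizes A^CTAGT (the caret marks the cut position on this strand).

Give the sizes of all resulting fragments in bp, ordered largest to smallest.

100, 95, 42 bp

SpeI sites (ACTAGT) start at positions 37, 79, 179.
SpeI cuts after the first base of each site, so after positions 37, 79, 179.
Circular molecule, 3 cuts → 3 fragments:
  38–79 → 42 bp
  80–179 → 100 bp
  180–237 then 1–37 → 58 + 37 = 95 bp
Sorted largest to smallest: 100, 95, 42 bp.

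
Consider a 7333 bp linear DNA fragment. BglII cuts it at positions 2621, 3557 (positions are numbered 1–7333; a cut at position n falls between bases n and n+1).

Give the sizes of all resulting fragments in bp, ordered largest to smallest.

Linear molecule, 2 cuts → 3 fragments:
  2621 − 0 = 2621 bp
  3557 − 2621 = 936 bp
  7333 − 3557 = 3776 bp
Sorted largest to smallest: 3776, 2621, 936 bp.

3776, 2621, 936 bp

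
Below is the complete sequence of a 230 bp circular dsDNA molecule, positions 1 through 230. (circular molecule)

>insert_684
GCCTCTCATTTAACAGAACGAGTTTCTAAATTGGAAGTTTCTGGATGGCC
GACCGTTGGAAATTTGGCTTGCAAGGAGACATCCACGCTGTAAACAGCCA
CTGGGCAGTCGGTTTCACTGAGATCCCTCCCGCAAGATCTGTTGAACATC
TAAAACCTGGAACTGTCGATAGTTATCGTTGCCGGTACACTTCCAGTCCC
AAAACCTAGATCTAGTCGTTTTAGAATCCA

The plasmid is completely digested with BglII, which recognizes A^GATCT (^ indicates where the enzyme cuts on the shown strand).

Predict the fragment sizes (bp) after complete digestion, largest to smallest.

157, 73 bp

BglII sites (AGATCT) start at positions 135, 208.
BglII cuts after the first base of each site, so after positions 135, 208.
Circular molecule, 2 cuts → 2 fragments:
  136–208 → 73 bp
  209–230 then 1–135 → 22 + 135 = 157 bp
Sorted largest to smallest: 157, 73 bp.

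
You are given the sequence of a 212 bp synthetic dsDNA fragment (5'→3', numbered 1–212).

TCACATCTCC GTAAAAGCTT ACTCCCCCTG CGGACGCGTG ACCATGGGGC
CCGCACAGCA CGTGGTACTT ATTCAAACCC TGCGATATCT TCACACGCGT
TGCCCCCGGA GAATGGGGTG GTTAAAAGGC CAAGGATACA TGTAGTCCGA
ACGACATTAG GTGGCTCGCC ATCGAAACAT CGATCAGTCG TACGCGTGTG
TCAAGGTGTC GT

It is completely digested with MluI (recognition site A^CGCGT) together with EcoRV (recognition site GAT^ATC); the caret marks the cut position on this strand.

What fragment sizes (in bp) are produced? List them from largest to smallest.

97, 52, 34, 20, 9 bp

MluI sites (ACGCGT) start at positions 34, 95, 192.
MluI cuts after the first base of each site, so after positions 34, 95, 192.
The EcoRV site (GATATC) starts at position 84.
EcoRV cuts after base 3 of each site, so after position 86.
Combined cut positions: 34, 86, 95, 192.
Linear molecule, 4 cuts → 5 fragments:
  1–34 → 34 bp
  35–86 → 52 bp
  87–95 → 9 bp
  96–192 → 97 bp
  193–212 → 20 bp
Sorted largest to smallest: 97, 52, 34, 20, 9 bp.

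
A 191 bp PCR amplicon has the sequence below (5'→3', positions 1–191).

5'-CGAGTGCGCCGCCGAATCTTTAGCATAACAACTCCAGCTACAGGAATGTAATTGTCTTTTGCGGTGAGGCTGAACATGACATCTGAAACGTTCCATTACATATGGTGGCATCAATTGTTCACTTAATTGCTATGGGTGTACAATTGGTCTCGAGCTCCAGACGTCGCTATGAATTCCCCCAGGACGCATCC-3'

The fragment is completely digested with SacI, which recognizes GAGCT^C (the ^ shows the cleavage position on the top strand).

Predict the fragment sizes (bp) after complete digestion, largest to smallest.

The SacI site (GAGCTC) starts at position 152.
SacI cuts after base 5 of each site (before the last base), so after position 156.
Linear molecule, 1 cut → 2 fragments:
  1–156 → 156 bp
  157–191 → 35 bp
Sorted largest to smallest: 156, 35 bp.

156, 35 bp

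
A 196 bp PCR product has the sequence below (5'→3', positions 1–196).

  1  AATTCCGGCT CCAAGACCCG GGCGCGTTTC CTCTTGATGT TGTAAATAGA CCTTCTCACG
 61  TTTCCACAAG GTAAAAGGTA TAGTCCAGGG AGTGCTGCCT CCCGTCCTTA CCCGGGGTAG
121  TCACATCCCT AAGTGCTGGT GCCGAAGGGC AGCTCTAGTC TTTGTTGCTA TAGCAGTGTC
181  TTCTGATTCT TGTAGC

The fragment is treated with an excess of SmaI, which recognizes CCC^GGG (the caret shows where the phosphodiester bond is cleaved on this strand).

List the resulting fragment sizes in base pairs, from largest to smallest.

SmaI sites (CCCGGG) start at positions 17, 111.
SmaI cuts after base 3 of each site, so after positions 19, 113.
Linear molecule, 2 cuts → 3 fragments:
  1–19 → 19 bp
  20–113 → 94 bp
  114–196 → 83 bp
Sorted largest to smallest: 94, 83, 19 bp.

94, 83, 19 bp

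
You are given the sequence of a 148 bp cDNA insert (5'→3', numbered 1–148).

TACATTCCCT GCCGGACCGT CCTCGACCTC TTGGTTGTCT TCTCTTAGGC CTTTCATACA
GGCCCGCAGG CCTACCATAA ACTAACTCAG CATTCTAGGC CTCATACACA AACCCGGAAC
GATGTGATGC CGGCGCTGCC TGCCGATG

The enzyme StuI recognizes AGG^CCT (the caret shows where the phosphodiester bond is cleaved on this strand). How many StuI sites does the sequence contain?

3

AGGCCT occurs starting at positions 47, 68, 97.
StuI cuts at 3 sites.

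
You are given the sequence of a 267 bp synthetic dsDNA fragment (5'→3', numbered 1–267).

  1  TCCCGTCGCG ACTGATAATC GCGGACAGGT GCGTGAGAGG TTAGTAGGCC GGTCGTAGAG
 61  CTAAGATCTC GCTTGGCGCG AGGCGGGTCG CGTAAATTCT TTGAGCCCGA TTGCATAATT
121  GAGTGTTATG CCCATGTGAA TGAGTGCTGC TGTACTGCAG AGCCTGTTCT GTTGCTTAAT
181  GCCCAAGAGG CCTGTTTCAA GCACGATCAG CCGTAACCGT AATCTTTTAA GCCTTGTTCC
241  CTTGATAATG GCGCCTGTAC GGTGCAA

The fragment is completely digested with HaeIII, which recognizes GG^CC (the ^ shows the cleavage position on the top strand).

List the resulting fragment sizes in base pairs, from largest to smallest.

HaeIII sites (GGCC) start at positions 47, 189.
HaeIII cuts after base 2 of each site, so after positions 48, 190.
Linear molecule, 2 cuts → 3 fragments:
  1–48 → 48 bp
  49–190 → 142 bp
  191–267 → 77 bp
Sorted largest to smallest: 142, 77, 48 bp.

142, 77, 48 bp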